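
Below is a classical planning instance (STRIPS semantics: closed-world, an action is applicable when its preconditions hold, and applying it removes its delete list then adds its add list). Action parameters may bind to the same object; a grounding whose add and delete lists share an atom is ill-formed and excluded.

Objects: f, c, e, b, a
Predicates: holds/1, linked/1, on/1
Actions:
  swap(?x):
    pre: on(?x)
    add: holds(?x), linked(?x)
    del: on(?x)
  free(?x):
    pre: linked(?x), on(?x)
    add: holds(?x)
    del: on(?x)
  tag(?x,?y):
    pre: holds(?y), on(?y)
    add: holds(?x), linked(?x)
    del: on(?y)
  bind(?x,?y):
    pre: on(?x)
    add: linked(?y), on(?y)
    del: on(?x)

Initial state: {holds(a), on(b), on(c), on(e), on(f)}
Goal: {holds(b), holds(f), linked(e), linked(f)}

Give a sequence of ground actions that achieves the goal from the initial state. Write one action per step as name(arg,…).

swap(f); swap(e); swap(b)

1. swap(f)  →  {holds(a), holds(f), linked(f), on(b), on(c), on(e)}
2. swap(e)  →  {holds(a), holds(e), holds(f), linked(e), linked(f), on(b), on(c)}
3. swap(b)  →  {holds(a), holds(b), holds(e), holds(f), linked(b), linked(e), linked(f), on(c)}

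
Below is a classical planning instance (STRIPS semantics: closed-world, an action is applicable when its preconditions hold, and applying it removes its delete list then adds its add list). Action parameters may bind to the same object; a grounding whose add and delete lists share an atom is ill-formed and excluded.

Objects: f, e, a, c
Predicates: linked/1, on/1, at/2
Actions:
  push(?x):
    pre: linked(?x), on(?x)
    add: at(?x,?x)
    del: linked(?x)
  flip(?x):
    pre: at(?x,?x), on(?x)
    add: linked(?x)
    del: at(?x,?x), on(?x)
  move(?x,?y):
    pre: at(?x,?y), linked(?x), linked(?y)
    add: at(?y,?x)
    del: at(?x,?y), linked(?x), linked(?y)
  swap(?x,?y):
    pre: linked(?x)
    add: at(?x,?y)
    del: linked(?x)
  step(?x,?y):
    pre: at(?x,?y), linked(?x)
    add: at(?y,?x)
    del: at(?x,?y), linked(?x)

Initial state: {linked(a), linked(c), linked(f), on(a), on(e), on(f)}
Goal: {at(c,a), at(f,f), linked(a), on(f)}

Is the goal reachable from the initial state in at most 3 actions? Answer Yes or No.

Yes

1. push(f)  →  {at(f,f), linked(a), linked(c), on(a), on(e), on(f)}
2. swap(c,a)  →  {at(c,a), at(f,f), linked(a), on(a), on(e), on(f)}
optimal plan length = 2; 2 ≤ 3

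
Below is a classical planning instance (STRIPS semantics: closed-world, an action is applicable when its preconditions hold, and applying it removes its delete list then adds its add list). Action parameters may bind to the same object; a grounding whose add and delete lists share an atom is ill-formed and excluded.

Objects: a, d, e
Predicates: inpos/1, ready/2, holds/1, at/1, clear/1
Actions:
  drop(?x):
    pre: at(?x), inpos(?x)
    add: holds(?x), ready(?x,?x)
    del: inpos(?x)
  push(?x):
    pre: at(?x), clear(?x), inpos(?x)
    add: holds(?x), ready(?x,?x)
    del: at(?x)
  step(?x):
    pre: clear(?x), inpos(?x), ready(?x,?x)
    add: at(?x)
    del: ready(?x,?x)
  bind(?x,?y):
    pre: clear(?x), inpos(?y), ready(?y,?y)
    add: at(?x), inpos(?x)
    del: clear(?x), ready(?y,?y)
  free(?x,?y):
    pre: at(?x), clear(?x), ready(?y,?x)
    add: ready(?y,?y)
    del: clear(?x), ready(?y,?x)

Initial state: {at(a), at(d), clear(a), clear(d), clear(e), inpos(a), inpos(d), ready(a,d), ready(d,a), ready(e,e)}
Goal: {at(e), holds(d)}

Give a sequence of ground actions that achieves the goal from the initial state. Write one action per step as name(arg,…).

push(d); bind(e,d)

1. push(d)  →  {at(a), clear(a), clear(d), clear(e), holds(d), inpos(a), inpos(d), ready(a,d), ready(d,a), ready(d,d), ready(e,e)}
2. bind(e,d)  →  {at(a), at(e), clear(a), clear(d), holds(d), inpos(a), inpos(d), inpos(e), ready(a,d), ready(d,a), ready(e,e)}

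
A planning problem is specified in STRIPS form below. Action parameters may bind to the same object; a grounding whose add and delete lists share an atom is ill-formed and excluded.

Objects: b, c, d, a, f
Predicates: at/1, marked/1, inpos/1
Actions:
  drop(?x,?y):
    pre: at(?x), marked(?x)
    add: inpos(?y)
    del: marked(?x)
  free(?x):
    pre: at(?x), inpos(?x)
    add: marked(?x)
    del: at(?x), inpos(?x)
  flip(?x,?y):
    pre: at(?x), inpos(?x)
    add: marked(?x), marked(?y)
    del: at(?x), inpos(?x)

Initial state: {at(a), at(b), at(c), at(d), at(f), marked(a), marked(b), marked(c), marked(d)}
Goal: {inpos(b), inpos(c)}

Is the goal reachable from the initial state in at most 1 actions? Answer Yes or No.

1. drop(b,b)  →  {at(a), at(b), at(c), at(d), at(f), inpos(b), marked(a), marked(c), marked(d)}
2. drop(c,c)  →  {at(a), at(b), at(c), at(d), at(f), inpos(b), inpos(c), marked(a), marked(d)}
optimal plan length = 2; 2 > 1

No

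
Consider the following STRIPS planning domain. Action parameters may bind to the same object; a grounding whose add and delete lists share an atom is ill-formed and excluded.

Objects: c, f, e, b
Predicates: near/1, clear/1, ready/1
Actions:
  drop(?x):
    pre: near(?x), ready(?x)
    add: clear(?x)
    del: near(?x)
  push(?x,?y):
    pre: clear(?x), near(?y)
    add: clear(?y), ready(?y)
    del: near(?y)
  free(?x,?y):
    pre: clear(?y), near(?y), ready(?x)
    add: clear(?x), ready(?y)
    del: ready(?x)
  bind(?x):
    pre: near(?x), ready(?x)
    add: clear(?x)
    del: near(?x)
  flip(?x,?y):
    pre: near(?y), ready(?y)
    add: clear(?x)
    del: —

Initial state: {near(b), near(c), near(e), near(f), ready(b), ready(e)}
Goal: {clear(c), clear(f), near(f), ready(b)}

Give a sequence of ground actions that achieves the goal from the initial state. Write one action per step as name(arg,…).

flip(c,e); flip(f,e)

1. flip(c,e)  →  {clear(c), near(b), near(c), near(e), near(f), ready(b), ready(e)}
2. flip(f,e)  →  {clear(c), clear(f), near(b), near(c), near(e), near(f), ready(b), ready(e)}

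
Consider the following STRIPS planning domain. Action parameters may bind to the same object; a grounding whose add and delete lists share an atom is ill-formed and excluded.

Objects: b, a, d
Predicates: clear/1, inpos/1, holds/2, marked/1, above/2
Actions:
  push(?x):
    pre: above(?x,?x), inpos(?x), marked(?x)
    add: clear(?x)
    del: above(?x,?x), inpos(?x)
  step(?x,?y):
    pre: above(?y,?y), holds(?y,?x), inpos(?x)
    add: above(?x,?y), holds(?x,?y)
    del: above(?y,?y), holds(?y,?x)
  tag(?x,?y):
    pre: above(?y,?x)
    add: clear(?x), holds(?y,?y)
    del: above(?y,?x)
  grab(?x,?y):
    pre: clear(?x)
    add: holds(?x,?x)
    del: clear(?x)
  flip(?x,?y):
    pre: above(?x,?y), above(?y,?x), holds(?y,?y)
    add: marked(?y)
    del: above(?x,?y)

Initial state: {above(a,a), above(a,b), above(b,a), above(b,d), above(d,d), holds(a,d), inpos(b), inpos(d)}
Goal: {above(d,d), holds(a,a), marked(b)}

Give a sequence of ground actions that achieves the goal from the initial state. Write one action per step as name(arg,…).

tag(a,a); tag(d,b); flip(a,b)

1. tag(a,a)  →  {above(a,b), above(b,a), above(b,d), above(d,d), clear(a), holds(a,a), holds(a,d), inpos(b), inpos(d)}
2. tag(d,b)  →  {above(a,b), above(b,a), above(d,d), clear(a), clear(d), holds(a,a), holds(a,d), holds(b,b), inpos(b), inpos(d)}
3. flip(a,b)  →  {above(b,a), above(d,d), clear(a), clear(d), holds(a,a), holds(a,d), holds(b,b), inpos(b), inpos(d), marked(b)}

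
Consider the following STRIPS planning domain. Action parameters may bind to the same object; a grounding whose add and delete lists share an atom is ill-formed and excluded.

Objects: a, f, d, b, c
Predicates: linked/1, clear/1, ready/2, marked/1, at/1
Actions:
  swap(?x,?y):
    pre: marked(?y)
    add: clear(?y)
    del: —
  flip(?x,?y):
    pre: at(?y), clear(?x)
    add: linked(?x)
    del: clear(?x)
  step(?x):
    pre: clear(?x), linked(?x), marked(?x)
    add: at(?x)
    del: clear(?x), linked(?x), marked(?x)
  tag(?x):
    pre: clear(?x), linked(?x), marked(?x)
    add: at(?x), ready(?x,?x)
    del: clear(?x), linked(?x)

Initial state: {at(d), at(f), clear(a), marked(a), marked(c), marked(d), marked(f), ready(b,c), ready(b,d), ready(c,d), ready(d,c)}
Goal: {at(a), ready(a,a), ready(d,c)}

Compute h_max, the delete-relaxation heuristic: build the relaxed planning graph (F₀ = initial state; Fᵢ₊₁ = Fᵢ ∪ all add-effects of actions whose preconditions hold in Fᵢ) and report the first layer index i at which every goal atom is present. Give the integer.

F0 = init (11 atoms)
F1 = F0 ∪ {clear(c), clear(d), clear(f), linked(a)}  (15 atoms)
F2 = F1 ∪ {at(a), linked(c), linked(d), linked(f), ready(a,a)}  (20 atoms)
goal ⊆ F2  ⇒  h_max = 2

2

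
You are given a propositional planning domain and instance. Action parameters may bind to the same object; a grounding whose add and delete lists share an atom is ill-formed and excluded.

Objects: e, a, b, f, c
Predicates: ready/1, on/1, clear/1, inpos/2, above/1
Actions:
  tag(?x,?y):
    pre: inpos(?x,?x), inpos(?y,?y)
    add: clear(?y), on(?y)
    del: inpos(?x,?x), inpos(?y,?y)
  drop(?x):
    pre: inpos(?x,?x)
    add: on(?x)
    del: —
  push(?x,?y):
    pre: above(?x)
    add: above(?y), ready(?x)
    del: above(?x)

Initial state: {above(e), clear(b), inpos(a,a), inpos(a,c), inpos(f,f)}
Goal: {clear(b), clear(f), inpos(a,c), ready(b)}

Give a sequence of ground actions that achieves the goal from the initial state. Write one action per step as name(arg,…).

tag(a,f); push(e,b); push(b,e)

1. tag(a,f)  →  {above(e), clear(b), clear(f), inpos(a,c), on(f)}
2. push(e,b)  →  {above(b), clear(b), clear(f), inpos(a,c), on(f), ready(e)}
3. push(b,e)  →  {above(e), clear(b), clear(f), inpos(a,c), on(f), ready(b), ready(e)}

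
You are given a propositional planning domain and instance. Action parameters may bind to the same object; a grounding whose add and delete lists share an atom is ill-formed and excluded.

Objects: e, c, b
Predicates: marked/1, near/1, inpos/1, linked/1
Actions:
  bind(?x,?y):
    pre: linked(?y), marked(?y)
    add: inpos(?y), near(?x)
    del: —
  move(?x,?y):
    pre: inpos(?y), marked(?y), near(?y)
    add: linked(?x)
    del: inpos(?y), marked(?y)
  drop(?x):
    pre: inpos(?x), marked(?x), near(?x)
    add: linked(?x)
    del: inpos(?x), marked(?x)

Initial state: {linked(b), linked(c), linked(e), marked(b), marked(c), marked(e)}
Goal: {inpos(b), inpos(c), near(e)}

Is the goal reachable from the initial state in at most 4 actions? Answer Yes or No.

Yes

1. bind(e,c)  →  {inpos(c), linked(b), linked(c), linked(e), marked(b), marked(c), marked(e), near(e)}
2. bind(e,b)  →  {inpos(b), inpos(c), linked(b), linked(c), linked(e), marked(b), marked(c), marked(e), near(e)}
optimal plan length = 2; 2 ≤ 4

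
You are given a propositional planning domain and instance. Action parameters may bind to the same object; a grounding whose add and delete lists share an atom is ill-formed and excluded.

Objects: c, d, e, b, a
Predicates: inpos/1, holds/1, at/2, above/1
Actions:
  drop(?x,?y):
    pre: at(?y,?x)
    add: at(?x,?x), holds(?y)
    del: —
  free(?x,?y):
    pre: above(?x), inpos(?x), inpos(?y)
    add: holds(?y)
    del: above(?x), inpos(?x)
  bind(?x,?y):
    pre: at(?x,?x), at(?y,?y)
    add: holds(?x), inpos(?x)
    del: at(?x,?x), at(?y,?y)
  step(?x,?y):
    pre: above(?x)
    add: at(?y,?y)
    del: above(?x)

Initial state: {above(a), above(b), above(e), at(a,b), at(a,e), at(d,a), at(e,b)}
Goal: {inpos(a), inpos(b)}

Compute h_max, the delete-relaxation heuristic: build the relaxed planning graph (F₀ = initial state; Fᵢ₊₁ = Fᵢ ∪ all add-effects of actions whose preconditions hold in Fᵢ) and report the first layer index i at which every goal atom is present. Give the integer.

F0 = init (7 atoms)
F1 = F0 ∪ {at(a,a), at(b,b), at(c,c), at(d,d), at(e,e), holds(a), holds(d), holds(e)}  (15 atoms)
F2 = F1 ∪ {holds(b), holds(c), inpos(a), inpos(b), inpos(c), inpos(d), inpos(e)}  (22 atoms)
goal ⊆ F2  ⇒  h_max = 2

2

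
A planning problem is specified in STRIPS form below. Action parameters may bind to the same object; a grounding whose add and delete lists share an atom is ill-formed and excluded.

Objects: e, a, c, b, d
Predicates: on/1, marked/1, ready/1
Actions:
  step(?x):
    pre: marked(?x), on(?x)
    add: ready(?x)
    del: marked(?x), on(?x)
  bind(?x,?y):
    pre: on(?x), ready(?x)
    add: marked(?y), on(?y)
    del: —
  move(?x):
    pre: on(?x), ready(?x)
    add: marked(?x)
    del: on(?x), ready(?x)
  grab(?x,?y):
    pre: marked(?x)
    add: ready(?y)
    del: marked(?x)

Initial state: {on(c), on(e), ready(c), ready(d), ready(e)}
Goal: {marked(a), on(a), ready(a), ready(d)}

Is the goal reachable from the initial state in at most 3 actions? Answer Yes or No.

Yes

1. bind(e,e)  →  {marked(e), on(c), on(e), ready(c), ready(d), ready(e)}
2. bind(e,a)  →  {marked(a), marked(e), on(a), on(c), on(e), ready(c), ready(d), ready(e)}
3. grab(e,a)  →  {marked(a), on(a), on(c), on(e), ready(a), ready(c), ready(d), ready(e)}
optimal plan length = 3; 3 ≤ 3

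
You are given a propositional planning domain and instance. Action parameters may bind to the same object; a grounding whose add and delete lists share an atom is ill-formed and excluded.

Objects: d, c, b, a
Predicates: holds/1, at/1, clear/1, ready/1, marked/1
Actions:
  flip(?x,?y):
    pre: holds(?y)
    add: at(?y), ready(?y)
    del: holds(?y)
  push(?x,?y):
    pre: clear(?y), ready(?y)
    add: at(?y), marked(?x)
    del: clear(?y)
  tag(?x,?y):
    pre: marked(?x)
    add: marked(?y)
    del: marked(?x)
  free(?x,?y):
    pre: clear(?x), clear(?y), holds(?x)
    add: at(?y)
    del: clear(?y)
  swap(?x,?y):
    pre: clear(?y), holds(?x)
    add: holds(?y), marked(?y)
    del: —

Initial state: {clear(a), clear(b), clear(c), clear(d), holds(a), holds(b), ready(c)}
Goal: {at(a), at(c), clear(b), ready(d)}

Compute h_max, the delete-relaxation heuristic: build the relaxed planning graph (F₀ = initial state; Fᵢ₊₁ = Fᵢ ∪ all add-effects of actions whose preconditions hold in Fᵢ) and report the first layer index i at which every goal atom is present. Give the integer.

2

F0 = init (7 atoms)
F1 = F0 ∪ {at(a), at(b), at(c), at(d), holds(c), holds(d), marked(a), marked(b), marked(c), marked(d), ready(a), ready(b)}  (19 atoms)
F2 = F1 ∪ {ready(d)}  (20 atoms)
goal ⊆ F2  ⇒  h_max = 2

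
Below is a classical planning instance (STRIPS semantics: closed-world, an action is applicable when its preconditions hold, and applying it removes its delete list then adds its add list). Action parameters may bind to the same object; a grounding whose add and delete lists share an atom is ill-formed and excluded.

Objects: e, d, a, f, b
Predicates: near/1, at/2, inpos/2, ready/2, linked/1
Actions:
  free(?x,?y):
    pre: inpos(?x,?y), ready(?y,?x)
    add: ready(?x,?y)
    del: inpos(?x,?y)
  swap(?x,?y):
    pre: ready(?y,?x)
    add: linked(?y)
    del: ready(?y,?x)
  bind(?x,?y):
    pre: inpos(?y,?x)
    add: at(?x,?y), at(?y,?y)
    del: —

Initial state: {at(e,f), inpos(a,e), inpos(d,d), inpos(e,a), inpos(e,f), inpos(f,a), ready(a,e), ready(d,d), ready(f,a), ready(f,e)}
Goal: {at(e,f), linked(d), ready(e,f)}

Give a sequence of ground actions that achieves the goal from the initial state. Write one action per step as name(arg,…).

free(e,f); swap(d,d)

1. free(e,f)  →  {at(e,f), inpos(a,e), inpos(d,d), inpos(e,a), inpos(f,a), ready(a,e), ready(d,d), ready(e,f), ready(f,a), ready(f,e)}
2. swap(d,d)  →  {at(e,f), inpos(a,e), inpos(d,d), inpos(e,a), inpos(f,a), linked(d), ready(a,e), ready(e,f), ready(f,a), ready(f,e)}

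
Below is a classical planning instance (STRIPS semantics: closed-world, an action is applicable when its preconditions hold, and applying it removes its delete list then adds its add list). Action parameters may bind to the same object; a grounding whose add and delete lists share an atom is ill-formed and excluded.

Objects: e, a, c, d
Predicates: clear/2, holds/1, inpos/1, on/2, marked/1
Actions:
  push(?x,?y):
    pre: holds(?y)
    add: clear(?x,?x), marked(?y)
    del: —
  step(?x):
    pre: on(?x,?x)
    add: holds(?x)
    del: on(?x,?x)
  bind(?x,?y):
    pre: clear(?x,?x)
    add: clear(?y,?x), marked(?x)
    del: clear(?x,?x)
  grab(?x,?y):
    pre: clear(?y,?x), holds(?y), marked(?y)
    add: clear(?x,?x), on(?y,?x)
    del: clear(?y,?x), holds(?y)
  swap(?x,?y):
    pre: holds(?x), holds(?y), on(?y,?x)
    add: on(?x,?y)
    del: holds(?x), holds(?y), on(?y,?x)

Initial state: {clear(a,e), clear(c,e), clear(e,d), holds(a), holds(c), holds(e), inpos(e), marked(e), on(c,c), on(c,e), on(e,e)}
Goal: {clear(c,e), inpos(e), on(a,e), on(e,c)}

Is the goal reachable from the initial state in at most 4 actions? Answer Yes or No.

Yes

1. push(e,a)  →  {clear(a,e), clear(c,e), clear(e,d), clear(e,e), holds(a), holds(c), holds(e), inpos(e), marked(a), marked(e), on(c,c), on(c,e), on(e,e)}
2. grab(e,a)  →  {clear(c,e), clear(e,d), clear(e,e), holds(c), holds(e), inpos(e), marked(a), marked(e), on(a,e), on(c,c), on(c,e), on(e,e)}
3. swap(e,c)  →  {clear(c,e), clear(e,d), clear(e,e), inpos(e), marked(a), marked(e), on(a,e), on(c,c), on(e,c), on(e,e)}
optimal plan length = 3; 3 ≤ 4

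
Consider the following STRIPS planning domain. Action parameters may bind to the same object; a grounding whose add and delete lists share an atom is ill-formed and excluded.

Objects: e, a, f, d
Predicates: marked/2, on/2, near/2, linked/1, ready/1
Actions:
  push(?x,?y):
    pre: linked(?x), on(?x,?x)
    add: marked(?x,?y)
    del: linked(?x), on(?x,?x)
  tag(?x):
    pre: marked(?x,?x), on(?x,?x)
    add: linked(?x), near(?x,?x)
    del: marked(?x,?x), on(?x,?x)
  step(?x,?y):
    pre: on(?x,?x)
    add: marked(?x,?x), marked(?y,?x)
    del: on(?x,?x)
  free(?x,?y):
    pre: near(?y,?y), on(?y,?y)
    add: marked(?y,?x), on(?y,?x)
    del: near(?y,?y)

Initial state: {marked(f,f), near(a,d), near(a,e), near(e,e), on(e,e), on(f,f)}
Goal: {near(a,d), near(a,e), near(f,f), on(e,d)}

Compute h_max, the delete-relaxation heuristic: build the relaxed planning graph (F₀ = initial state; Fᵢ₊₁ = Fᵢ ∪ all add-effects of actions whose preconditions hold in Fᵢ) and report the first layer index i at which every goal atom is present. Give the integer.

F0 = init (6 atoms)
F1 = F0 ∪ {linked(f), marked(a,e), marked(a,f), marked(d,e), marked(d,f), marked(e,a), marked(e,d), marked(e,e), marked(e,f), marked(f,e), near(f,f), on(e,a), on(e,d), on(e,f)}  (20 atoms)
goal ⊆ F1  ⇒  h_max = 1

1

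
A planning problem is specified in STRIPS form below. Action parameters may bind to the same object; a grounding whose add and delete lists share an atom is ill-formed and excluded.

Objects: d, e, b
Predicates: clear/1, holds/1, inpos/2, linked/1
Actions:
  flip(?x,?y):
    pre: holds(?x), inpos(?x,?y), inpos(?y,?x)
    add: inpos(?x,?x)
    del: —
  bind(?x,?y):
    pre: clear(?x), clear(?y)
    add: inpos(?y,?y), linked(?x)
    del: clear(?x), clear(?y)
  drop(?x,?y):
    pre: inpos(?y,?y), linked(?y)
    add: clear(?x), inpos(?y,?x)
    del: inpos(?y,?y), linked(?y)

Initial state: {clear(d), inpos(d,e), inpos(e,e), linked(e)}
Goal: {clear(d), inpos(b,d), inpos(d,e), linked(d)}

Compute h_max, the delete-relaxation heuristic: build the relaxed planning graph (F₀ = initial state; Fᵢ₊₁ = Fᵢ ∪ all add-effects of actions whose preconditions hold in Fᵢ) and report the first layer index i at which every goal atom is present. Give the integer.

3

F0 = init (4 atoms)
F1 = F0 ∪ {clear(b), inpos(d,d), inpos(e,b), inpos(e,d), linked(d)}  (9 atoms)
F2 = F1 ∪ {clear(e), inpos(b,b), inpos(d,b), linked(b)}  (13 atoms)
F3 = F2 ∪ {inpos(b,d), inpos(b,e)}  (15 atoms)
goal ⊆ F3  ⇒  h_max = 3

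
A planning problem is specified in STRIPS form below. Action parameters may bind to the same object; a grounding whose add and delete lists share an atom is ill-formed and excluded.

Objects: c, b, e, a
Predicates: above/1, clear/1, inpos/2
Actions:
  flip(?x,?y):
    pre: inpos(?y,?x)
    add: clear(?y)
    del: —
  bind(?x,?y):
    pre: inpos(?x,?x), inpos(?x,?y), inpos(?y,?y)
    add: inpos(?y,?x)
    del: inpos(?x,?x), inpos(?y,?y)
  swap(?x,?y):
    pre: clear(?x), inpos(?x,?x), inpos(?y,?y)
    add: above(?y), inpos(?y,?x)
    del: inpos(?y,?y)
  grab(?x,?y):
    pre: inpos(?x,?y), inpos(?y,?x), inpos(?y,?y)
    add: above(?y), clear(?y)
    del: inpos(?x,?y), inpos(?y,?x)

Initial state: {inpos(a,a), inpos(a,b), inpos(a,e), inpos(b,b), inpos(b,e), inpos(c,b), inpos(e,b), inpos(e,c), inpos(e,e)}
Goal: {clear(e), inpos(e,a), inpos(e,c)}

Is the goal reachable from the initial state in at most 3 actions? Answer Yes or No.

1. flip(c,e)  →  {clear(e), inpos(a,a), inpos(a,b), inpos(a,e), inpos(b,b), inpos(b,e), inpos(c,b), inpos(e,b), inpos(e,c), inpos(e,e)}
2. bind(a,e)  →  {clear(e), inpos(a,b), inpos(a,e), inpos(b,b), inpos(b,e), inpos(c,b), inpos(e,a), inpos(e,b), inpos(e,c)}
optimal plan length = 2; 2 ≤ 3

Yes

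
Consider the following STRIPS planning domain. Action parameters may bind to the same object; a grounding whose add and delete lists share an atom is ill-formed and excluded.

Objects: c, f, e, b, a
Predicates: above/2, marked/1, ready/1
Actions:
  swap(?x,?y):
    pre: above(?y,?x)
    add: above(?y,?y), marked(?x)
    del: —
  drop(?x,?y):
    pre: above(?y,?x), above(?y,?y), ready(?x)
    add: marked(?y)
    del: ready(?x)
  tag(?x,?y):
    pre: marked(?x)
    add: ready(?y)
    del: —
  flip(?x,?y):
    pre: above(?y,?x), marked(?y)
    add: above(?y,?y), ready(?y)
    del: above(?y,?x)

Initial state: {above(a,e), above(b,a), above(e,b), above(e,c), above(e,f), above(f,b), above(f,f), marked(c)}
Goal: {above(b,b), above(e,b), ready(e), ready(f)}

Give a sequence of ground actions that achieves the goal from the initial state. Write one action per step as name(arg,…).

swap(a,b); tag(c,f); tag(c,e)

1. swap(a,b)  →  {above(a,e), above(b,a), above(b,b), above(e,b), above(e,c), above(e,f), above(f,b), above(f,f), marked(a), marked(c)}
2. tag(c,f)  →  {above(a,e), above(b,a), above(b,b), above(e,b), above(e,c), above(e,f), above(f,b), above(f,f), marked(a), marked(c), ready(f)}
3. tag(c,e)  →  {above(a,e), above(b,a), above(b,b), above(e,b), above(e,c), above(e,f), above(f,b), above(f,f), marked(a), marked(c), ready(e), ready(f)}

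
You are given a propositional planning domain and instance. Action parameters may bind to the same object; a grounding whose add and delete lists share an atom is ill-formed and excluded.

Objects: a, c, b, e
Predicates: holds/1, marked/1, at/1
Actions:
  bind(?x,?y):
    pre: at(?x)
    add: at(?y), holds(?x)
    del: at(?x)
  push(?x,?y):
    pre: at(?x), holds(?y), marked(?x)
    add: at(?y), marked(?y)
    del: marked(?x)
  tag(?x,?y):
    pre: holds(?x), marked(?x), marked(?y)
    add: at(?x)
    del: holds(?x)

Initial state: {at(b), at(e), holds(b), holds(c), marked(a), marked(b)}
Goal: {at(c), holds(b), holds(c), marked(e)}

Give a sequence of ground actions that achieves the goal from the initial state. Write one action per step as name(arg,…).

bind(e,c); push(b,e)

1. bind(e,c)  →  {at(b), at(c), holds(b), holds(c), holds(e), marked(a), marked(b)}
2. push(b,e)  →  {at(b), at(c), at(e), holds(b), holds(c), holds(e), marked(a), marked(e)}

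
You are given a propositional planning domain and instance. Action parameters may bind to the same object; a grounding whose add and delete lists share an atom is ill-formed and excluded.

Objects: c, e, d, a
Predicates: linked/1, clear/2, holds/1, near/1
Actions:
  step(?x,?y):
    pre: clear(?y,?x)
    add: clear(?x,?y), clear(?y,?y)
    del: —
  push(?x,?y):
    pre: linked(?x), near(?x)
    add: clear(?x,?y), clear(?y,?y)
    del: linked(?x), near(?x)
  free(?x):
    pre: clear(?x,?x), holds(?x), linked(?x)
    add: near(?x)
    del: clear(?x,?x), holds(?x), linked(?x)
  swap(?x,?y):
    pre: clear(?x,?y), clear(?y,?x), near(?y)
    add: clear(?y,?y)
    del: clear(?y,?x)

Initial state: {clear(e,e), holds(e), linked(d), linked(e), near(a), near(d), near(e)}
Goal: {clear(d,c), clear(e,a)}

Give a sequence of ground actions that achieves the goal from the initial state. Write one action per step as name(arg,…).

1. push(e,a)  →  {clear(a,a), clear(e,a), clear(e,e), holds(e), linked(d), near(a), near(d)}
2. push(d,c)  →  {clear(a,a), clear(c,c), clear(d,c), clear(e,a), clear(e,e), holds(e), near(a)}

push(e,a); push(d,c)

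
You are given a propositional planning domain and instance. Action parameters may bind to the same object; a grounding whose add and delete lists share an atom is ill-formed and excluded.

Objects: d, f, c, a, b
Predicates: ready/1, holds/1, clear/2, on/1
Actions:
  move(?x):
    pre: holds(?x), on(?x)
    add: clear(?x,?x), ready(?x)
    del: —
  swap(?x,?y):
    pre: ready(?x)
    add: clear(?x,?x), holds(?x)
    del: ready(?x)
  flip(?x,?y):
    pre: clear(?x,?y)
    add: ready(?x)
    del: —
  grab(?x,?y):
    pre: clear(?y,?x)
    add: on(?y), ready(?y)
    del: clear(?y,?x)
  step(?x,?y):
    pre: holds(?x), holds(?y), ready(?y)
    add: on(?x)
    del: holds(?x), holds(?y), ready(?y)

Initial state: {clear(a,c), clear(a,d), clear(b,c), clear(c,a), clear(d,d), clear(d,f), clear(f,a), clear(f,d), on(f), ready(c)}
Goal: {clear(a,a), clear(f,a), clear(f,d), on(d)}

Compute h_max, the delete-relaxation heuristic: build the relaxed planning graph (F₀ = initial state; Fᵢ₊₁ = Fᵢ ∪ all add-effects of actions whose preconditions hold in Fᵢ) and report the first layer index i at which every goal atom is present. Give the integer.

2

F0 = init (10 atoms)
F1 = F0 ∪ {clear(c,c), holds(c), on(a), on(b), on(c), on(d), ready(a), ready(b), ready(d), ready(f)}  (20 atoms)
F2 = F1 ∪ {clear(a,a), clear(b,b), clear(f,f), holds(a), holds(b), holds(d), holds(f)}  (27 atoms)
goal ⊆ F2  ⇒  h_max = 2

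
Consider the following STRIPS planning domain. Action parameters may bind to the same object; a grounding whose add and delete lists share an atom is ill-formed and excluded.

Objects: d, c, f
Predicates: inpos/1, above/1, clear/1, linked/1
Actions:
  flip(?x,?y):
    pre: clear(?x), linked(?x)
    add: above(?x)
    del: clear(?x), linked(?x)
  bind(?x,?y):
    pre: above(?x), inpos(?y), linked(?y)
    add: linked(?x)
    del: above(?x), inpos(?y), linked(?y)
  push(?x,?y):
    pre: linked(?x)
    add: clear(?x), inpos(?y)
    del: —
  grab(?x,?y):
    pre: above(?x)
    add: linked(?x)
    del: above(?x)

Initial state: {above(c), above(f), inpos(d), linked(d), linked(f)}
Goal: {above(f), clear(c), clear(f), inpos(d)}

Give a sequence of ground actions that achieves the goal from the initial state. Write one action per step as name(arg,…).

bind(c,d); push(c,d); push(f,d)

1. bind(c,d)  →  {above(f), linked(c), linked(f)}
2. push(c,d)  →  {above(f), clear(c), inpos(d), linked(c), linked(f)}
3. push(f,d)  →  {above(f), clear(c), clear(f), inpos(d), linked(c), linked(f)}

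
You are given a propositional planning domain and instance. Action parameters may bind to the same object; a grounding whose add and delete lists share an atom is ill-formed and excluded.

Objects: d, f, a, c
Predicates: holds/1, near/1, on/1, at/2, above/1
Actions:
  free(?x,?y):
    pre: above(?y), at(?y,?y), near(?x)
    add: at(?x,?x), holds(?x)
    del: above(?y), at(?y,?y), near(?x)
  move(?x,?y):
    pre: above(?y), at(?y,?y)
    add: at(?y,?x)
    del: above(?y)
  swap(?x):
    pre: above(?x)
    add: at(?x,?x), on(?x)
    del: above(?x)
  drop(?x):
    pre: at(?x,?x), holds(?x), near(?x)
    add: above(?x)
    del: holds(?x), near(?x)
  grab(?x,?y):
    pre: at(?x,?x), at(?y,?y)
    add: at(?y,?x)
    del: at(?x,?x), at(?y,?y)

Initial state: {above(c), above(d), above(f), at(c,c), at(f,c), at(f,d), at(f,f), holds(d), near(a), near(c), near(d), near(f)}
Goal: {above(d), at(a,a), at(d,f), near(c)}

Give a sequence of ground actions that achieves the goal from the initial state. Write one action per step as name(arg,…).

free(a,c); swap(d); drop(d); grab(f,d)

1. free(a,c)  →  {above(d), above(f), at(a,a), at(f,c), at(f,d), at(f,f), holds(a), holds(d), near(c), near(d), near(f)}
2. swap(d)  →  {above(f), at(a,a), at(d,d), at(f,c), at(f,d), at(f,f), holds(a), holds(d), near(c), near(d), near(f), on(d)}
3. drop(d)  →  {above(d), above(f), at(a,a), at(d,d), at(f,c), at(f,d), at(f,f), holds(a), near(c), near(f), on(d)}
4. grab(f,d)  →  {above(d), above(f), at(a,a), at(d,f), at(f,c), at(f,d), holds(a), near(c), near(f), on(d)}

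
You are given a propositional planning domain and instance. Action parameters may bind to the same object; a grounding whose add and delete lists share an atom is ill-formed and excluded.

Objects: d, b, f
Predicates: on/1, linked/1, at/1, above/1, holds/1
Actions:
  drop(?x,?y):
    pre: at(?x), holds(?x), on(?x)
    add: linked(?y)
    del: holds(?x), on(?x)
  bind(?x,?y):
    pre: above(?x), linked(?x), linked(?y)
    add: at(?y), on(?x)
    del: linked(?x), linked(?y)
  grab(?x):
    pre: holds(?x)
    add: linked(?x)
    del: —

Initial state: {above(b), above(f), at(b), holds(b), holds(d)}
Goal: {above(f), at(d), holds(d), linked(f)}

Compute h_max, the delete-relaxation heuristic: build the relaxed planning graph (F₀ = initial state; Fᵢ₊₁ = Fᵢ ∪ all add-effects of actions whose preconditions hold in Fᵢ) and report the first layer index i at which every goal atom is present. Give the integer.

3

F0 = init (5 atoms)
F1 = F0 ∪ {linked(b), linked(d)}  (7 atoms)
F2 = F1 ∪ {at(d), on(b)}  (9 atoms)
F3 = F2 ∪ {linked(f)}  (10 atoms)
goal ⊆ F3  ⇒  h_max = 3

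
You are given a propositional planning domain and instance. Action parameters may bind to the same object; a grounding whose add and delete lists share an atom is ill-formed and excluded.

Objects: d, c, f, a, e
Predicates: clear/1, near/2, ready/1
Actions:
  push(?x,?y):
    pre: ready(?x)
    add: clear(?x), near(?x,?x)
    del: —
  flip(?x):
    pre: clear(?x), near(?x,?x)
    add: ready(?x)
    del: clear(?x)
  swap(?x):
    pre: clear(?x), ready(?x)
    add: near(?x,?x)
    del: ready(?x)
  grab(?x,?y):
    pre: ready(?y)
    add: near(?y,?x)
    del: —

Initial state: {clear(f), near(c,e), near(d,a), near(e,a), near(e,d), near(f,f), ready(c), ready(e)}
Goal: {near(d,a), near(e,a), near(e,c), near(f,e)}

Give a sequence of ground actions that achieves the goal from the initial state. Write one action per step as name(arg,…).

flip(f); grab(c,e); grab(e,f)

1. flip(f)  →  {near(c,e), near(d,a), near(e,a), near(e,d), near(f,f), ready(c), ready(e), ready(f)}
2. grab(c,e)  →  {near(c,e), near(d,a), near(e,a), near(e,c), near(e,d), near(f,f), ready(c), ready(e), ready(f)}
3. grab(e,f)  →  {near(c,e), near(d,a), near(e,a), near(e,c), near(e,d), near(f,e), near(f,f), ready(c), ready(e), ready(f)}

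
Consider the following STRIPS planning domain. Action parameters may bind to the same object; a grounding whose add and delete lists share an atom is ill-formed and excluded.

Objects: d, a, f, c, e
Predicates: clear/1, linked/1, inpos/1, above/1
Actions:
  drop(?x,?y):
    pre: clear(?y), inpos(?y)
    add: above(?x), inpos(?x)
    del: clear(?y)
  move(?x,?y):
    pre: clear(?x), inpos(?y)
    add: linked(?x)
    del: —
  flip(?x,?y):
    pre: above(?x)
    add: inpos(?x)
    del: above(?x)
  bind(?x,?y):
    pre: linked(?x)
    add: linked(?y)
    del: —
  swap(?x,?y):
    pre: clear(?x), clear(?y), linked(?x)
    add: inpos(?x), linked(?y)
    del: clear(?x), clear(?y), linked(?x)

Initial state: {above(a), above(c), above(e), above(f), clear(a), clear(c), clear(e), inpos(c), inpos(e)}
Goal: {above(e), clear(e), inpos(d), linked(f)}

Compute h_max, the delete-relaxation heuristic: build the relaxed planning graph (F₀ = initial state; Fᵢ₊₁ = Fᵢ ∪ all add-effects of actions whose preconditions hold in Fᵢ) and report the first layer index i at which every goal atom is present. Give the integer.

2

F0 = init (9 atoms)
F1 = F0 ∪ {above(d), inpos(a), inpos(d), inpos(f), linked(a), linked(c), linked(e)}  (16 atoms)
F2 = F1 ∪ {linked(d), linked(f)}  (18 atoms)
goal ⊆ F2  ⇒  h_max = 2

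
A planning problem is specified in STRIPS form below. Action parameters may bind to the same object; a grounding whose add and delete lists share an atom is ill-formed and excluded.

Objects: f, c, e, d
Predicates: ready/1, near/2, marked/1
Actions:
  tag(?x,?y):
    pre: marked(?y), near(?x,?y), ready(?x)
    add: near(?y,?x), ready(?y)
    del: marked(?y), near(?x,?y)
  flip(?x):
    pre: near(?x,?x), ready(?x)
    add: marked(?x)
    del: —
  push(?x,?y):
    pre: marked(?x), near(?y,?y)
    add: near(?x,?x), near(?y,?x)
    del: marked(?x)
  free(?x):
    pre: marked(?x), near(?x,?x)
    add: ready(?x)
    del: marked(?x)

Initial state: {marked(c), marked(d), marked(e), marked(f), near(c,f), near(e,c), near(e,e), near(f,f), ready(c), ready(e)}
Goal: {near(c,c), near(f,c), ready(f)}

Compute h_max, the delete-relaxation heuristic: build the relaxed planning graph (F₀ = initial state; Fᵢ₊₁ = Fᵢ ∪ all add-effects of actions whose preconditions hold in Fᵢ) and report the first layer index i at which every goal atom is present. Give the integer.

1

F0 = init (10 atoms)
F1 = F0 ∪ {near(c,c), near(c,e), near(d,d), near(e,d), near(e,f), near(f,c), near(f,d), near(f,e), ready(f)}  (19 atoms)
goal ⊆ F1  ⇒  h_max = 1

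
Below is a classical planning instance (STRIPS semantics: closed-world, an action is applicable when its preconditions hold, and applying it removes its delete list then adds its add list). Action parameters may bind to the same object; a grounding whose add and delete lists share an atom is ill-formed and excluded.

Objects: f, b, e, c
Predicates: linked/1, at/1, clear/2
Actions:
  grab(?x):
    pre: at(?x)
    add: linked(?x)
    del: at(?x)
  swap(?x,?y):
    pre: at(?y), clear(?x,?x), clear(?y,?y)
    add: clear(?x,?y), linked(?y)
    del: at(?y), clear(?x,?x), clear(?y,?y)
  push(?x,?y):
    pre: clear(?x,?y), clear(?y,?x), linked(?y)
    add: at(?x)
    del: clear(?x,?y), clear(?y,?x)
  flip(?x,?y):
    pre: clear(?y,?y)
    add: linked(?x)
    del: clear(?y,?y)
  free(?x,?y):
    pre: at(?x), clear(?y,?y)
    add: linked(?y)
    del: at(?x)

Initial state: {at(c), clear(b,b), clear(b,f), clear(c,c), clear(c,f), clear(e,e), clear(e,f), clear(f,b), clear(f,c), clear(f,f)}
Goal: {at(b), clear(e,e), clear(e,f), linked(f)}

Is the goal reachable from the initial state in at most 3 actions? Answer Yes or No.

Yes

1. flip(f,f)  →  {at(c), clear(b,b), clear(b,f), clear(c,c), clear(c,f), clear(e,e), clear(e,f), clear(f,b), clear(f,c), linked(f)}
2. push(b,f)  →  {at(b), at(c), clear(b,b), clear(c,c), clear(c,f), clear(e,e), clear(e,f), clear(f,c), linked(f)}
optimal plan length = 2; 2 ≤ 3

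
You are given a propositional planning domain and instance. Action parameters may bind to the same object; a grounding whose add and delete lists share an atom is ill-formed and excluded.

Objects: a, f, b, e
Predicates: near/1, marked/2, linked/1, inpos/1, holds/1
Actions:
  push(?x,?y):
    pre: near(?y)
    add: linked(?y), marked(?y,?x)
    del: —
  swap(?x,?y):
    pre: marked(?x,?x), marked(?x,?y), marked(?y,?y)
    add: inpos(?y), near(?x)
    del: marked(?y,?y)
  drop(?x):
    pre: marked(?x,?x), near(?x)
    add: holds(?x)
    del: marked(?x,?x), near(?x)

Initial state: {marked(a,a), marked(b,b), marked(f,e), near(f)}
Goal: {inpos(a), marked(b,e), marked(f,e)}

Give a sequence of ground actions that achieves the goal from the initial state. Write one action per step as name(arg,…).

1. swap(a,a)  →  {inpos(a), marked(b,b), marked(f,e), near(a), near(f)}
2. swap(b,b)  →  {inpos(a), inpos(b), marked(f,e), near(a), near(b), near(f)}
3. push(e,b)  →  {inpos(a), inpos(b), linked(b), marked(b,e), marked(f,e), near(a), near(b), near(f)}

swap(a,a); swap(b,b); push(e,b)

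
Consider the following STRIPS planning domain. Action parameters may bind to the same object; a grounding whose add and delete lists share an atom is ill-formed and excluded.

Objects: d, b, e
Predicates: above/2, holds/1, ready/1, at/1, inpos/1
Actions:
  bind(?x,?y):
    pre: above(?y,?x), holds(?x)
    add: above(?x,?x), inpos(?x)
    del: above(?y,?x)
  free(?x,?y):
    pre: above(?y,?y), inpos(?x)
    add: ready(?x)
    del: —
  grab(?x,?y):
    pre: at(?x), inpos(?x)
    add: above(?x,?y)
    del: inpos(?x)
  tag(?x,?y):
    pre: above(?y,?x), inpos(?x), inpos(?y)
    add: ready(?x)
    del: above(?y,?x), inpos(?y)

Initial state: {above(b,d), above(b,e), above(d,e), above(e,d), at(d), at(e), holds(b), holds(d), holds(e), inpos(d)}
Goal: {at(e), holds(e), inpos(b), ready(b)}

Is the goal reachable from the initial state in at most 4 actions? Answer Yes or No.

Yes

1. grab(d,b)  →  {above(b,d), above(b,e), above(d,b), above(d,e), above(e,d), at(d), at(e), holds(b), holds(d), holds(e)}
2. bind(b,d)  →  {above(b,b), above(b,d), above(b,e), above(d,e), above(e,d), at(d), at(e), holds(b), holds(d), holds(e), inpos(b)}
3. free(b,b)  →  {above(b,b), above(b,d), above(b,e), above(d,e), above(e,d), at(d), at(e), holds(b), holds(d), holds(e), inpos(b), ready(b)}
optimal plan length = 3; 3 ≤ 4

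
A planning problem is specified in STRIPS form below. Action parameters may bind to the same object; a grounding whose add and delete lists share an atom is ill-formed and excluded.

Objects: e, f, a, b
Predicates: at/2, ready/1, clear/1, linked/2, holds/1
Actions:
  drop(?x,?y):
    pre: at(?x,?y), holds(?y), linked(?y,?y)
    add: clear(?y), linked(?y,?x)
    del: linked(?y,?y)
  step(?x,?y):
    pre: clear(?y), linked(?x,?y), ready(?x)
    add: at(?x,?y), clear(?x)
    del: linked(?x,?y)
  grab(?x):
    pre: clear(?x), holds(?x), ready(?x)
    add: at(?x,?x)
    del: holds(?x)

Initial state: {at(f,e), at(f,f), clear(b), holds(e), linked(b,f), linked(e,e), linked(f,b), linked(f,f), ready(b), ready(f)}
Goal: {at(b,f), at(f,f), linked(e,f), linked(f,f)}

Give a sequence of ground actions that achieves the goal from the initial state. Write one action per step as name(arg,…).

drop(f,e); step(f,b); step(b,f)

1. drop(f,e)  →  {at(f,e), at(f,f), clear(b), clear(e), holds(e), linked(b,f), linked(e,f), linked(f,b), linked(f,f), ready(b), ready(f)}
2. step(f,b)  →  {at(f,b), at(f,e), at(f,f), clear(b), clear(e), clear(f), holds(e), linked(b,f), linked(e,f), linked(f,f), ready(b), ready(f)}
3. step(b,f)  →  {at(b,f), at(f,b), at(f,e), at(f,f), clear(b), clear(e), clear(f), holds(e), linked(e,f), linked(f,f), ready(b), ready(f)}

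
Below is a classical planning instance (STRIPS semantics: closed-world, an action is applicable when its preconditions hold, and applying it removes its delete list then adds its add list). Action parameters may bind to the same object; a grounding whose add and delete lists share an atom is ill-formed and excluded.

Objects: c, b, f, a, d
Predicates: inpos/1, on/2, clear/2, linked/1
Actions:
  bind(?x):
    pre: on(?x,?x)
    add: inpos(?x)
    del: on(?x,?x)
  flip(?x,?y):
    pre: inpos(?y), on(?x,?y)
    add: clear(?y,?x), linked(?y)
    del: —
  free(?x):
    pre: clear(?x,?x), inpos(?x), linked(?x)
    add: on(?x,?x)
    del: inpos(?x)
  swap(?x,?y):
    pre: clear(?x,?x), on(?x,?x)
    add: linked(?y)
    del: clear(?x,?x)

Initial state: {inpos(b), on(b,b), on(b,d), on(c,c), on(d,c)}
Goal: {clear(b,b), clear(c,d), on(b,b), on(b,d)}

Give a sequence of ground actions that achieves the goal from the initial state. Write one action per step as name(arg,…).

bind(c); flip(b,b); flip(d,c)

1. bind(c)  →  {inpos(b), inpos(c), on(b,b), on(b,d), on(d,c)}
2. flip(b,b)  →  {clear(b,b), inpos(b), inpos(c), linked(b), on(b,b), on(b,d), on(d,c)}
3. flip(d,c)  →  {clear(b,b), clear(c,d), inpos(b), inpos(c), linked(b), linked(c), on(b,b), on(b,d), on(d,c)}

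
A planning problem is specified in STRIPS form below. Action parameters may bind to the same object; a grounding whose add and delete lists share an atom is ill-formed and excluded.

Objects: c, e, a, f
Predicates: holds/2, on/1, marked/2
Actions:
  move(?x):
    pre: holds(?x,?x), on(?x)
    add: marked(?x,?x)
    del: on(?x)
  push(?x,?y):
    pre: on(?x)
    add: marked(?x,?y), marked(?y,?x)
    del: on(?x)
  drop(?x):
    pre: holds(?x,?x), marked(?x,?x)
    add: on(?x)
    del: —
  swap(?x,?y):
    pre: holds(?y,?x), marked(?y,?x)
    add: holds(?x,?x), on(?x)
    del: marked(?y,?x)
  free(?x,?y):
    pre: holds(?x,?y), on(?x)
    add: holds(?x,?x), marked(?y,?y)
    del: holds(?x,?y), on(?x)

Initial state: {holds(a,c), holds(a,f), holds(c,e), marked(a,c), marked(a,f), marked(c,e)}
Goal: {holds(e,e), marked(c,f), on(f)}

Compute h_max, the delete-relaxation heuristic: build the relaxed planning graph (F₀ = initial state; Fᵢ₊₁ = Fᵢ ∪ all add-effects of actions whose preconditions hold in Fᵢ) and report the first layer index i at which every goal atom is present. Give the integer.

2

F0 = init (6 atoms)
F1 = F0 ∪ {holds(c,c), holds(e,e), holds(f,f), on(c), on(e), on(f)}  (12 atoms)
F2 = F1 ∪ {marked(a,e), marked(c,a), marked(c,c), marked(c,f), marked(e,a), marked(e,c), marked(e,e), marked(e,f), marked(f,a), marked(f,c), marked(f,e), marked(f,f)}  (24 atoms)
goal ⊆ F2  ⇒  h_max = 2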